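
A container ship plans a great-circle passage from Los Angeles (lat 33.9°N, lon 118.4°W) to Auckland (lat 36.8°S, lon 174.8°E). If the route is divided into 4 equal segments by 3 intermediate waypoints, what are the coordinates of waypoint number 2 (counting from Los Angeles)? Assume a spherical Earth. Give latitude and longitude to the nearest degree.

≈ lat 2°S, lon 151°W

Convert each endpoint to a unit vector on the sphere (x = cos φ cos λ, y = cos φ sin λ, z = sin φ).
The central angle between the endpoints is δ = arccos(p₁·p₂) ≈ 1.643 rad (94.1°).
Interpolate at f = 2/4 with slerp weights a = sin((1−f)δ)/sin δ ≈ 0.734, b = sin(fδ)/sin δ ≈ 0.734.
p = a·p₁ + b·p₂ ≈ (-0.875, -0.483, -0.030); φ = arcsin(p_z) ≈ -1.74°, λ = atan2(p_y, p_x) ≈ -151.12°.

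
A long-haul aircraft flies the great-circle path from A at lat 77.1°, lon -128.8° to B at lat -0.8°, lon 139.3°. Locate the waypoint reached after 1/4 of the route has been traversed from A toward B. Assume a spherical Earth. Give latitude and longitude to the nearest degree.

The haversine formula gives a central angle δ ≈ 1.592 rad (91.2°) between the endpoints.
Interpolate at f = 1/4 with slerp weights a = sin((1−f)δ)/sin δ ≈ 0.930, b = sin(fδ)/sin δ ≈ 0.388.
p = a·p₁ + b·p₂ ≈ (-0.424, 0.091, 0.901); φ = arcsin(p_z) ≈ 64.31°, λ = atan2(p_y, p_x) ≈ 167.89°.

≈ lat 64°, lon 168°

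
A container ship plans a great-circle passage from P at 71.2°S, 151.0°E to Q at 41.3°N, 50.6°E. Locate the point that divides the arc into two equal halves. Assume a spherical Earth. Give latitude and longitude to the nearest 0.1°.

≈ 20.6°S, 75.2°E

Convert each endpoint to a unit vector on the sphere (x = cos φ cos λ, y = cos φ sin λ, z = sin φ).
The central angle between the endpoints is δ = arccos(p₁·p₂) ≈ 2.303 rad (132.0°).
Interpolate at f = 1/2 with slerp weights a = sin((1−f)δ)/sin δ ≈ 1.228, b = sin(fδ)/sin δ ≈ 1.228.
p = a·p₁ + b·p₂ ≈ (0.239, 0.905, -0.352); φ = arcsin(p_z) ≈ -20.61°, λ = atan2(p_y, p_x) ≈ 75.18°.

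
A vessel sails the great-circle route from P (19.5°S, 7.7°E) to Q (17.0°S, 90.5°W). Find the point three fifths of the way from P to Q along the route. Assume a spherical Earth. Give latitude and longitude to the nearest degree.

≈ (26°S, 52°W)

The haversine formula gives a central angle δ ≈ 1.602 rad (91.8°) between the endpoints.
Interpolate at f = 3/5 with slerp weights a = sin((1−f)δ)/sin δ ≈ 0.598, b = sin(fδ)/sin δ ≈ 0.820.
p = a·p₁ + b·p₂ ≈ (0.552, -0.709, -0.439); φ = arcsin(p_z) ≈ -26.07°, λ = atan2(p_y, p_x) ≈ -52.10°.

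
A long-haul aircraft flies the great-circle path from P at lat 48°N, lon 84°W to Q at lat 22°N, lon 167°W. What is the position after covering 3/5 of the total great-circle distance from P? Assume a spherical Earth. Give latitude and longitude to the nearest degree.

Convert each endpoint to a unit vector on the sphere (x = cos φ cos λ, y = cos φ sin λ, z = sin φ).
The central angle between the endpoints is δ = arccos(p₁·p₂) ≈ 1.209 rad (69.3°).
Interpolate at f = 3/5 with slerp weights a = sin((1−f)δ)/sin δ ≈ 0.497, b = sin(fδ)/sin δ ≈ 0.709.
p = a·p₁ + b·p₂ ≈ (-0.606, -0.479, 0.635); φ = arcsin(p_z) ≈ 39.43°, λ = atan2(p_y, p_x) ≈ -141.69°.

≈ lat 39°N, lon 142°W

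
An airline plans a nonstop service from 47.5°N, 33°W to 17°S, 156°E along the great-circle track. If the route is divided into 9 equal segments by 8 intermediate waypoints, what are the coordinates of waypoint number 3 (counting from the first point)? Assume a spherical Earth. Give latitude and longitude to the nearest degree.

≈ 76°N, 147°W

From cos δ = sin φ₁ sin φ₂ + cos φ₁ cos φ₂ cos Δλ, the central angle is δ ≈ 2.594 rad (148.6°).
Interpolate at f = 3/9 with slerp weights a = sin((1−f)δ)/sin δ ≈ 1.896, b = sin(fδ)/sin δ ≈ 1.461.
p = a·p₁ + b·p₂ ≈ (-0.202, -0.129, 0.971); φ = arcsin(p_z) ≈ 76.12°, λ = atan2(p_y, p_x) ≈ -147.35°.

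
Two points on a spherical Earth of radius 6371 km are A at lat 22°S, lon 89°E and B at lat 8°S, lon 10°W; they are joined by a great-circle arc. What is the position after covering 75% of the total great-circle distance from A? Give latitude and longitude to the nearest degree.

Write both endpoints as unit vectors p₁, p₂ with components (cos φ cos λ, cos φ sin λ, sin φ).
The central angle between the endpoints is δ = arccos(p₁·p₂) ≈ 1.662 rad (95.2°).
Interpolate at f = 0.75 with slerp weights a = sin((1−f)δ)/sin δ ≈ 0.405, b = sin(fδ)/sin δ ≈ 0.952.
p = a·p₁ + b·p₂ ≈ (0.935, 0.212, -0.284); φ = arcsin(p_z) ≈ -16.52°, λ = atan2(p_y, p_x) ≈ 12.79°.

≈ lat 17°S, lon 13°E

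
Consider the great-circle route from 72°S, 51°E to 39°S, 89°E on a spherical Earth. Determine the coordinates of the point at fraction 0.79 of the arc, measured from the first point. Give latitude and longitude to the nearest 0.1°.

≈ 46.5°S, 85.4°E

Convert each endpoint to a unit vector on the sphere (x = cos φ cos λ, y = cos φ sin λ, z = sin φ).
The central angle between the endpoints is δ = arccos(p₁·p₂) ≈ 0.664 rad (38.0°).
Interpolate at f = 0.79 with slerp weights a = sin((1−f)δ)/sin δ ≈ 0.226, b = sin(fδ)/sin δ ≈ 0.813.
p = a·p₁ + b·p₂ ≈ (0.055, 0.686, -0.726); φ = arcsin(p_z) ≈ -46.54°, λ = atan2(p_y, p_x) ≈ 85.42°.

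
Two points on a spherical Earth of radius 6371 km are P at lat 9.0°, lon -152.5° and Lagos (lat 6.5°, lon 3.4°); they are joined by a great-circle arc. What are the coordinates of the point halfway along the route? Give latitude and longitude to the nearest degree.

≈ lat 33°, lon -74°

Convert each endpoint to a unit vector on the sphere (x = cos φ cos λ, y = cos φ sin λ, z = sin φ).
The central angle between the endpoints is δ = arccos(p₁·p₂) ≈ 2.643 rad (151.4°).
Interpolate at f = 1/2 with slerp weights a = sin((1−f)δ)/sin δ ≈ 2.025, b = sin(fδ)/sin δ ≈ 2.025.
p = a·p₁ + b·p₂ ≈ (0.234, -0.804, 0.546); φ = arcsin(p_z) ≈ 33.10°, λ = atan2(p_y, p_x) ≈ -73.75°.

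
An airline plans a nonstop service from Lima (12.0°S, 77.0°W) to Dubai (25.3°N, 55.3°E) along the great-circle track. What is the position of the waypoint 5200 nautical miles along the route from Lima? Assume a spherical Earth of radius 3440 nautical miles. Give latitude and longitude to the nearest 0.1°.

Write both endpoints as unit vectors p₁, p₂ with components (cos φ cos λ, cos φ sin λ, sin φ).
The central angle between the endpoints is δ = arccos(p₁·p₂) ≈ 2.324 rad (133.2°). The total great-circle distance is δ·R ≈ 2.324 × 3440 ≈ 7995 nmi, so the target fraction is f = 5200/7995 ≈ 0.650.
Interpolate at f ≈ 0.650 with slerp weights a = sin((1−f)δ)/sin δ ≈ 0.995, b = sin(fδ)/sin δ ≈ 1.368.
p = a·p₁ + b·p₂ ≈ (0.923, 0.069, 0.378); φ = arcsin(p_z) ≈ 22.20°, λ = atan2(p_y, p_x) ≈ 4.25°.

≈ 22.2°N, 4.3°E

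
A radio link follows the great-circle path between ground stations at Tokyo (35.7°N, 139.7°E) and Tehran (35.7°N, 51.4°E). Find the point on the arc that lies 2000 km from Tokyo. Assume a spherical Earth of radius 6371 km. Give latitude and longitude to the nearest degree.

Convert each endpoint to a unit vector on the sphere (x = cos φ cos λ, y = cos φ sin λ, z = sin φ).
The central angle between the endpoints is δ = arccos(p₁·p₂) ≈ 1.202 rad (68.9°). The total great-circle distance is δ·R ≈ 1.202 × 6371 ≈ 7661 km, so the target fraction is f = 2000/7661 ≈ 0.261.
Interpolate at f ≈ 0.261 with slerp weights a = sin((1−f)δ)/sin δ ≈ 0.832, b = sin(fδ)/sin δ ≈ 0.331.
p = a·p₁ + b·p₂ ≈ (-0.348, 0.647, 0.679); φ = arcsin(p_z) ≈ 42.74°, λ = atan2(p_y, p_x) ≈ 118.24°.

≈ 43°N, 118°E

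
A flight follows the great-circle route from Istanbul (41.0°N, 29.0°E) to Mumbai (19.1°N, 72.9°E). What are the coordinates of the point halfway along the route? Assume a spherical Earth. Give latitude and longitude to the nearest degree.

The haversine formula gives a central angle δ ≈ 0.755 rad (43.2°) between the endpoints.
Interpolate at f = 1/2 with slerp weights a = sin((1−f)δ)/sin δ ≈ 0.538, b = sin(fδ)/sin δ ≈ 0.538.
p = a·p₁ + b·p₂ ≈ (0.504, 0.683, 0.529); φ = arcsin(p_z) ≈ 31.93°, λ = atan2(p_y, p_x) ≈ 53.53°.

≈ 32°N, 54°E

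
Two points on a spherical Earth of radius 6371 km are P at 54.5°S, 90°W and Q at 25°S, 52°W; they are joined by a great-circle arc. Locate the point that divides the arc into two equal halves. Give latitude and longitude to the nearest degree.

The haversine formula gives a central angle δ ≈ 0.709 rad (40.6°) between the endpoints.
Interpolate at f = 1/2 with slerp weights a = sin((1−f)δ)/sin δ ≈ 0.533, b = sin(fδ)/sin δ ≈ 0.533.
p = a·p₁ + b·p₂ ≈ (0.298, -0.690, -0.659); φ = arcsin(p_z) ≈ -41.25°, λ = atan2(p_y, p_x) ≈ -66.69°.

≈ 41°S, 67°W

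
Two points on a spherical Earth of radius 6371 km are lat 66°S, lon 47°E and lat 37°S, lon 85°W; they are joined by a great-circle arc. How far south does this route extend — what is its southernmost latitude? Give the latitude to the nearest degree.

≈ 75°S

The great circle lies in the plane with unit normal n̂ = (p₁ × p₂)/|p₁ × p₂|.
Here n̂_z ≈ -0.256; the vertex latitude is φ_max = arccos|n̂_z| ≈ 75.2°.
Check via Clairaut: cos φ_max = |cos φ₁| · sin C = cos(66.0°)·sin(141.0°) ≈ 0.256, again giving ≈ 75.2°.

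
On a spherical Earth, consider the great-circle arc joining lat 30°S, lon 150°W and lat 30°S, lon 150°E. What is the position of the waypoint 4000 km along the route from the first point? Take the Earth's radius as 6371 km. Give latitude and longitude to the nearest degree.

Convert each endpoint to a unit vector on the sphere (x = cos φ cos λ, y = cos φ sin λ, z = sin φ).
The central angle between the endpoints is δ = arccos(p₁·p₂) ≈ 0.896 rad (51.3°). The total great-circle distance is δ·R ≈ 0.896 × 6371 ≈ 5706 km, so the target fraction is f = 4000/5706 ≈ 0.701.
Interpolate at f ≈ 0.701 with slerp weights a = sin((1−f)δ)/sin δ ≈ 0.339, b = sin(fδ)/sin δ ≈ 0.752.
p = a·p₁ + b·p₂ ≈ (-0.819, 0.179, -0.546); φ = arcsin(p_z) ≈ -33.08°, λ = atan2(p_y, p_x) ≈ 167.66°.

≈ lat 33°S, lon 168°E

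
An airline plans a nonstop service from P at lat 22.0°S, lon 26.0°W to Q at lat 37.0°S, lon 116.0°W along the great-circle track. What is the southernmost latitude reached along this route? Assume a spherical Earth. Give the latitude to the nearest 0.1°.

≈ 40.5°S

The great circle lies in the plane with unit normal n̂ = (p₁ × p₂)/|p₁ × p₂|.
Here n̂_z ≈ -0.760; the vertex latitude is φ_max = arccos|n̂_z| ≈ 40.5°.
Check via Clairaut: cos φ_max = |cos φ₁| · sin C = cos(22.0°)·sin(124.9°) ≈ 0.760, again giving ≈ 40.5°.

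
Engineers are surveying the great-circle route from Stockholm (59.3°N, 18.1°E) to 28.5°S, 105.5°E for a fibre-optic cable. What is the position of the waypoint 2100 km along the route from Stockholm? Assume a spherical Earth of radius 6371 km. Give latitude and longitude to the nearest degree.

≈ 50°N, 47°E

Convert each endpoint to a unit vector on the sphere (x = cos φ cos λ, y = cos φ sin λ, z = sin φ).
The central angle between the endpoints is δ = arccos(p₁·p₂) ≈ 1.971 rad (113.0°). The total great-circle distance is δ·R ≈ 1.971 × 6371 ≈ 12560 km, so the target fraction is f = 2100/12560 ≈ 0.167.
Interpolate at f ≈ 0.167 with slerp weights a = sin((1−f)δ)/sin δ ≈ 1.083, b = sin(fδ)/sin δ ≈ 0.352.
p = a·p₁ + b·p₂ ≈ (0.443, 0.469, 0.764); φ = arcsin(p_z) ≈ 49.79°, λ = atan2(p_y, p_x) ≈ 46.66°.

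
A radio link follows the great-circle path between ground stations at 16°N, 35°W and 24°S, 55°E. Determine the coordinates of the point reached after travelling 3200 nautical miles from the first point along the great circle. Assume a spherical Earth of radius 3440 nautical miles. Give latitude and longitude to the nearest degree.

From cos δ = sin φ₁ sin φ₂ + cos φ₁ cos φ₂ cos Δλ, the central angle is δ ≈ 1.683 rad (96.4°). The total great-circle distance is δ·R ≈ 1.683 × 3440 ≈ 5790 nmi, so the target fraction is f = 3200/5790 ≈ 0.553.
Interpolate at f ≈ 0.553 with slerp weights a = sin((1−f)δ)/sin δ ≈ 0.688, b = sin(fδ)/sin δ ≈ 0.807.
p = a·p₁ + b·p₂ ≈ (0.965, 0.224, -0.139); φ = arcsin(p_z) ≈ -7.96°, λ = atan2(p_y, p_x) ≈ 13.10°.

≈ 8°S, 13°E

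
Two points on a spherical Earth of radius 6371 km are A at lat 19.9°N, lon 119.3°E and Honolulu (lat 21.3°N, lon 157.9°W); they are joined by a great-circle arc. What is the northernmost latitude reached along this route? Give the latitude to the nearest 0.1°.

The great circle lies in the plane with unit normal n̂ = (p₁ × p₂)/|p₁ × p₂|.
Here n̂_z ≈ +0.894; the vertex latitude is φ_max = arccos|n̂_z| ≈ 26.6°.
Check via Clairaut: cos φ_max = |cos φ₁| · sin C = cos(19.9°)·sin(71.9°) ≈ 0.894, again giving ≈ 26.6°.

≈ 26.6°N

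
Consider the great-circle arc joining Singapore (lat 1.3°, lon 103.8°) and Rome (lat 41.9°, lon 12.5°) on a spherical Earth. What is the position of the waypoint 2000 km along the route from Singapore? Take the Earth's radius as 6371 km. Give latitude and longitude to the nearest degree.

Convert each endpoint to a unit vector on the sphere (x = cos φ cos λ, y = cos φ sin λ, z = sin φ).
The central angle between the endpoints is δ = arccos(p₁·p₂) ≈ 1.573 rad (90.1°). The total great-circle distance is δ·R ≈ 1.573 × 6371 ≈ 10019 km, so the target fraction is f = 2000/10019 ≈ 0.200.
Interpolate at f ≈ 0.200 with slerp weights a = sin((1−f)δ)/sin δ ≈ 0.952, b = sin(fδ)/sin δ ≈ 0.309.
p = a·p₁ + b·p₂ ≈ (-0.003, 0.974, 0.228); φ = arcsin(p_z) ≈ 13.17°, λ = atan2(p_y, p_x) ≈ 90.15°.

≈ lat 13°, lon 90°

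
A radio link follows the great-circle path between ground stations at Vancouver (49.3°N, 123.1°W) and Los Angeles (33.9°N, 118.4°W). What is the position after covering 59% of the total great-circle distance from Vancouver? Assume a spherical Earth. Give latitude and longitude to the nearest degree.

The haversine formula gives a central angle δ ≈ 0.276 rad (15.8°) between the endpoints.
Interpolate at f = 0.59 with slerp weights a = sin((1−f)δ)/sin δ ≈ 0.414, b = sin(fδ)/sin δ ≈ 0.595.
p = a·p₁ + b·p₂ ≈ (-0.382, -0.661, 0.646); φ = arcsin(p_z) ≈ 40.24°, λ = atan2(p_y, p_x) ≈ -120.06°.

≈ 40°N, 120°W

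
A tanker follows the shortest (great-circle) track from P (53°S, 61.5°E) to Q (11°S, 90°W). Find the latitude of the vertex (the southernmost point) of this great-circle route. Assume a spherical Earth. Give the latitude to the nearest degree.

≈ 72°S

The great circle lies in the plane with unit normal n̂ = (p₁ × p₂)/|p₁ × p₂|.
Here n̂_z ≈ -0.303; the vertex latitude is φ_max = arccos|n̂_z| ≈ 72.4°.
Check via Clairaut: cos φ_max = |cos φ₁| · sin C = cos(53.0°)·sin(149.8°) ≈ 0.303, again giving ≈ 72.4°.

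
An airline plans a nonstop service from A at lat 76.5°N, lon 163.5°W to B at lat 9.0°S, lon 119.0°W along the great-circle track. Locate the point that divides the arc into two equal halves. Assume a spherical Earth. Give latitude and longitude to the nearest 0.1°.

Write both endpoints as unit vectors p₁, p₂ with components (cos φ cos λ, cos φ sin λ, sin φ).
The central angle between the endpoints is δ = arccos(p₁·p₂) ≈ 1.558 rad (89.3°).
Interpolate at f = 1/2 with slerp weights a = sin((1−f)δ)/sin δ ≈ 0.703, b = sin(fδ)/sin δ ≈ 0.703.
p = a·p₁ + b·p₂ ≈ (-0.494, -0.654, 0.573); φ = arcsin(p_z) ≈ 34.99°, λ = atan2(p_y, p_x) ≈ -127.07°.

≈ lat 35.0°N, lon 127.1°W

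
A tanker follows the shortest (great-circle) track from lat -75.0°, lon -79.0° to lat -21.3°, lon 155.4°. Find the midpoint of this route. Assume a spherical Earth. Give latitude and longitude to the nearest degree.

From cos δ = sin φ₁ sin φ₂ + cos φ₁ cos φ₂ cos Δλ, the central angle is δ ≈ 1.359 rad (77.8°).
Interpolate at f = 1/2 with slerp weights a = sin((1−f)δ)/sin δ ≈ 0.643, b = sin(fδ)/sin δ ≈ 0.643.
p = a·p₁ + b·p₂ ≈ (-0.513, 0.086, -0.854); φ = arcsin(p_z) ≈ -58.68°, λ = atan2(p_y, p_x) ≈ 170.48°.

≈ lat -59°, lon 170°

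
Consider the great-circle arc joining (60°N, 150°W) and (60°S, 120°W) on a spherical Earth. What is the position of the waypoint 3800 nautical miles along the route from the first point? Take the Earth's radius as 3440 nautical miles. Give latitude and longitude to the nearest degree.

≈ (2°S, 135°W)

Write both endpoints as unit vectors p₁, p₂ with components (cos φ cos λ, cos φ sin λ, sin φ).
The central angle between the endpoints is δ = arccos(p₁·p₂) ≈ 2.134 rad (122.2°). The total great-circle distance is δ·R ≈ 2.134 × 3440 ≈ 7339 nmi, so the target fraction is f = 3800/7339 ≈ 0.518.
Interpolate at f ≈ 0.518 with slerp weights a = sin((1−f)δ)/sin δ ≈ 1.013, b = sin(fδ)/sin δ ≈ 1.056.
p = a·p₁ + b·p₂ ≈ (-0.703, -0.711, -0.037); φ = arcsin(p_z) ≈ -2.15°, λ = atan2(p_y, p_x) ≈ -134.68°.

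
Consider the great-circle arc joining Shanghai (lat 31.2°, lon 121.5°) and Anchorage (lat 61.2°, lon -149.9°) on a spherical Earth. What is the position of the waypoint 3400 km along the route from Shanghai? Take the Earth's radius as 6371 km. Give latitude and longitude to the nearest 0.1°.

From cos δ = sin φ₁ sin φ₂ + cos φ₁ cos φ₂ cos Δλ, the central angle is δ ≈ 1.088 rad (62.4°). The total great-circle distance is δ·R ≈ 1.088 × 6371 ≈ 6933 km, so the target fraction is f = 3400/6933 ≈ 0.490.
Interpolate at f ≈ 0.490 with slerp weights a = sin((1−f)δ)/sin δ ≈ 0.594, b = sin(fδ)/sin δ ≈ 0.574.
p = a·p₁ + b·p₂ ≈ (-0.505, 0.295, 0.811); φ = arcsin(p_z) ≈ 54.21°, λ = atan2(p_y, p_x) ≈ 149.73°.

≈ lat 54.2°, lon 149.7°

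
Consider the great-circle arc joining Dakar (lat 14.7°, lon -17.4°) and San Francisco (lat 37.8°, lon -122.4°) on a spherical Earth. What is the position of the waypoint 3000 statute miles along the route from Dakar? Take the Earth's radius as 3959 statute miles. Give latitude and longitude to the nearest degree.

≈ lat 38°, lon -59°

Convert each endpoint to a unit vector on the sphere (x = cos φ cos λ, y = cos φ sin λ, z = sin φ).
The central angle between the endpoints is δ = arccos(p₁·p₂) ≈ 1.613 rad (92.4°). The total great-circle distance is δ·R ≈ 1.613 × 3959 ≈ 6386 mi, so the target fraction is f = 3000/6386 ≈ 0.470.
Interpolate at f ≈ 0.470 with slerp weights a = sin((1−f)δ)/sin δ ≈ 0.755, b = sin(fδ)/sin δ ≈ 0.688.
p = a·p₁ + b·p₂ ≈ (0.406, -0.677, 0.613); φ = arcsin(p_z) ≈ 37.83°, λ = atan2(p_y, p_x) ≈ -59.06°.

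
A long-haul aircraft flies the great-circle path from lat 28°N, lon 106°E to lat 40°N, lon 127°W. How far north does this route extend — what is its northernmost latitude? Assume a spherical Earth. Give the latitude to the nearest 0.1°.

The great circle lies in the plane with unit normal n̂ = (p₁ × p₂)/|p₁ × p₂|.
Here n̂_z ≈ +0.543; the vertex latitude is φ_max = arccos|n̂_z| ≈ 57.1°.
Check via Clairaut: cos φ_max = |cos φ₁| · sin C = cos(28.0°)·sin(38.0°) ≈ 0.543, again giving ≈ 57.1°.

≈ 57.1°N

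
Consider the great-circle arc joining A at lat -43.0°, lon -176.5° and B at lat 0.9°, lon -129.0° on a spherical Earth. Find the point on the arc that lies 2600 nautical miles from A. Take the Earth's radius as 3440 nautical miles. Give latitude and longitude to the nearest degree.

Convert each endpoint to a unit vector on the sphere (x = cos φ cos λ, y = cos φ sin λ, z = sin φ).
The central angle between the endpoints is δ = arccos(p₁·p₂) ≈ 1.066 rad (61.1°). The total great-circle distance is δ·R ≈ 1.066 × 3440 ≈ 3668 nmi, so the target fraction is f = 2600/3668 ≈ 0.709.
Interpolate at f ≈ 0.709 with slerp weights a = sin((1−f)δ)/sin δ ≈ 0.349, b = sin(fδ)/sin δ ≈ 0.783.
p = a·p₁ + b·p₂ ≈ (-0.748, -0.624, -0.226); φ = arcsin(p_z) ≈ -13.05°, λ = atan2(p_y, p_x) ≈ -140.14°.

≈ lat -13°, lon -140°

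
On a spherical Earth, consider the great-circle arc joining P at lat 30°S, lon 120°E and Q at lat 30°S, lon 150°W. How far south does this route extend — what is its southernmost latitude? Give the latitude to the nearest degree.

The great circle lies in the plane with unit normal n̂ = (p₁ × p₂)/|p₁ × p₂|.
Here n̂_z ≈ +0.775; the vertex latitude is φ_max = arccos|n̂_z| ≈ 39.2°.
Check via Clairaut: cos φ_max = |cos φ₁| · sin C = cos(30.0°)·sin(116.6°) ≈ 0.775, again giving ≈ 39.2°.

≈ 39°S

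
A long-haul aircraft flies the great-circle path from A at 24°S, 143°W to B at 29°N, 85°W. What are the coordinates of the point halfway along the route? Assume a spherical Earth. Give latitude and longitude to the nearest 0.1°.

The haversine formula gives a central angle δ ≈ 1.343 rad (76.9°) between the endpoints.
Interpolate at f = 1/2 with slerp weights a = sin((1−f)δ)/sin δ ≈ 0.639, b = sin(fδ)/sin δ ≈ 0.639.
p = a·p₁ + b·p₂ ≈ (-0.417, -0.907, 0.050); φ = arcsin(p_z) ≈ 2.86°, λ = atan2(p_y, p_x) ≈ -114.69°.

≈ 2.9°N, 114.7°W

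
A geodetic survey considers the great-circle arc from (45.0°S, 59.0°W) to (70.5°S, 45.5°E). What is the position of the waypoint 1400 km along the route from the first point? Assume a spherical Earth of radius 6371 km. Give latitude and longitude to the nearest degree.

Convert each endpoint to a unit vector on the sphere (x = cos φ cos λ, y = cos φ sin λ, z = sin φ).
The central angle between the endpoints is δ = arccos(p₁·p₂) ≈ 0.918 rad (52.6°). The total great-circle distance is δ·R ≈ 0.918 × 6371 ≈ 5848 km, so the target fraction is f = 1400/5848 ≈ 0.239.
Interpolate at f ≈ 0.239 with slerp weights a = sin((1−f)δ)/sin δ ≈ 0.809, b = sin(fδ)/sin δ ≈ 0.274.
p = a·p₁ + b·p₂ ≈ (0.359, -0.425, -0.831); φ = arcsin(p_z) ≈ -56.19°, λ = atan2(p_y, p_x) ≈ -49.83°.

≈ (56°S, 50°W)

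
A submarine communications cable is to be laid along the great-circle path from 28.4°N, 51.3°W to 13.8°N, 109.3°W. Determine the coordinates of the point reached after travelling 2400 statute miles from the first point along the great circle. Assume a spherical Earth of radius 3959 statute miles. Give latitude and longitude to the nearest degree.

≈ 22°N, 89°W

From cos δ = sin φ₁ sin φ₂ + cos φ₁ cos φ₂ cos Δλ, the central angle is δ ≈ 0.969 rad (55.5°). The total great-circle distance is δ·R ≈ 0.969 × 3959 ≈ 3836 mi, so the target fraction is f = 2400/3836 ≈ 0.626.
Interpolate at f ≈ 0.626 with slerp weights a = sin((1−f)δ)/sin δ ≈ 0.430, b = sin(fδ)/sin δ ≈ 0.691.
p = a·p₁ + b·p₂ ≈ (0.015, -0.929, 0.370); φ = arcsin(p_z) ≈ 21.69°, λ = atan2(p_y, p_x) ≈ -89.08°.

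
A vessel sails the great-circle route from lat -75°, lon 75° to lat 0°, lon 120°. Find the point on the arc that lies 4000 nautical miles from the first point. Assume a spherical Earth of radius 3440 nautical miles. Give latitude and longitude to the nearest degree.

From cos δ = sin φ₁ sin φ₂ + cos φ₁ cos φ₂ cos Δλ, the central angle is δ ≈ 1.387 rad (79.5°). The total great-circle distance is δ·R ≈ 1.387 × 3440 ≈ 4770 nmi, so the target fraction is f = 4000/4770 ≈ 0.839.
Interpolate at f ≈ 0.839 with slerp weights a = sin((1−f)δ)/sin δ ≈ 0.226, b = sin(fδ)/sin δ ≈ 0.934.
p = a·p₁ + b·p₂ ≈ (-0.452, 0.865, -0.218); φ = arcsin(p_z) ≈ -12.60°, λ = atan2(p_y, p_x) ≈ 117.57°.

≈ lat -13°, lon 118°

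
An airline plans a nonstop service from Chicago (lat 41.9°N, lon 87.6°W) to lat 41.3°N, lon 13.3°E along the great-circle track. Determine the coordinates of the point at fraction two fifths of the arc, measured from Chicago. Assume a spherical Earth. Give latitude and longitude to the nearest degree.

Convert each endpoint to a unit vector on the sphere (x = cos φ cos λ, y = cos φ sin λ, z = sin φ).
The central angle between the endpoints is δ = arccos(p₁·p₂) ≈ 1.229 rad (70.4°).
Interpolate at f = 2/5 with slerp weights a = sin((1−f)δ)/sin δ ≈ 0.714, b = sin(fδ)/sin δ ≈ 0.501.
p = a·p₁ + b·p₂ ≈ (0.389, -0.444, 0.807); φ = arcsin(p_z) ≈ 53.83°, λ = atan2(p_y, p_x) ≈ -48.82°.

≈ lat 54°N, lon 49°W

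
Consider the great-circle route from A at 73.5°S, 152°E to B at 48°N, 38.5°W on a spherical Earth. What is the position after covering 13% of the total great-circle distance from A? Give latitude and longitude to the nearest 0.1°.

≈ 83.8°S, 91.1°W

Convert each endpoint to a unit vector on the sphere (x = cos φ cos λ, y = cos φ sin λ, z = sin φ).
The central angle between the endpoints is δ = arccos(p₁·p₂) ≈ 2.689 rad (154.1°).
Interpolate at f = 0.13 with slerp weights a = sin((1−f)δ)/sin δ ≈ 1.644, b = sin(fδ)/sin δ ≈ 0.784.
p = a·p₁ + b·p₂ ≈ (-0.002, -0.107, -0.994); φ = arcsin(p_z) ≈ -83.85°, λ = atan2(p_y, p_x) ≈ -91.07°.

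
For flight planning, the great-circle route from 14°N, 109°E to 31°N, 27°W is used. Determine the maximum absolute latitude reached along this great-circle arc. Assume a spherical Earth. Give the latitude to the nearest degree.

≈ 49°N

The great circle lies in the plane with unit normal n̂ = (p₁ × p₂)/|p₁ × p₂|.
Here n̂_z ≈ -0.656; the vertex latitude is φ_max = arccos|n̂_z| ≈ 49.0°.
Check via Clairaut: cos φ_max = |cos φ₁| · sin C = cos(14.0°)·sin(42.5°) ≈ 0.656, again giving ≈ 49.0°.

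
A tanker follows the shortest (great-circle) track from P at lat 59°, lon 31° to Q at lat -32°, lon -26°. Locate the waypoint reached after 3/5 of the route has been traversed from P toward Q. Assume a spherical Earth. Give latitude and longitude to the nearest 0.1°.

≈ lat 5.7°, lon -9.0°

The haversine formula gives a central angle δ ≈ 1.789 rad (102.5°) between the endpoints.
Interpolate at f = 3/5 with slerp weights a = sin((1−f)δ)/sin δ ≈ 0.672, b = sin(fδ)/sin δ ≈ 0.900.
p = a·p₁ + b·p₂ ≈ (0.983, -0.156, 0.099); φ = arcsin(p_z) ≈ 5.68°, λ = atan2(p_y, p_x) ≈ -9.04°.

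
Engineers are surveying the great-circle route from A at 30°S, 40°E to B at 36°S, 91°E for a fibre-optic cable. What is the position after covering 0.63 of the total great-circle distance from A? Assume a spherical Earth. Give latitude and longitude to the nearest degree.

≈ 36°S, 71°E

The haversine formula gives a central angle δ ≈ 0.745 rad (42.7°) between the endpoints.
Interpolate at f = 0.63 with slerp weights a = sin((1−f)δ)/sin δ ≈ 0.401, b = sin(fδ)/sin δ ≈ 0.667.
p = a·p₁ + b·p₂ ≈ (0.257, 0.763, -0.593); φ = arcsin(p_z) ≈ -36.36°, λ = atan2(p_y, p_x) ≈ 71.39°.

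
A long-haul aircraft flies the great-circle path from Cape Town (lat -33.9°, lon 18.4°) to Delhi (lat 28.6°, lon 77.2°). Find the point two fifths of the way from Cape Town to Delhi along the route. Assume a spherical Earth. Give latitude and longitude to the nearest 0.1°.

Write both endpoints as unit vectors p₁, p₂ with components (cos φ cos λ, cos φ sin λ, sin φ).
The central angle between the endpoints is δ = arccos(p₁·p₂) ≈ 1.460 rad (83.7°).
Interpolate at f = 2/5 with slerp weights a = sin((1−f)δ)/sin δ ≈ 0.773, b = sin(fδ)/sin δ ≈ 0.555.
p = a·p₁ + b·p₂ ≈ (0.717, 0.677, -0.166); φ = arcsin(p_z) ≈ -9.53°, λ = atan2(p_y, p_x) ≈ 43.39°.

≈ lat -9.5°, lon 43.4°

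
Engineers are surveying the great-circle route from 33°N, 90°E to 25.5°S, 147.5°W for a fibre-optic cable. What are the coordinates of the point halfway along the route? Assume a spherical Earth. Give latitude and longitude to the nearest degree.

≈ 8°N, 155°E

Convert each endpoint to a unit vector on the sphere (x = cos φ cos λ, y = cos φ sin λ, z = sin φ).
The central angle between the endpoints is δ = arccos(p₁·p₂) ≈ 2.267 rad (129.9°).
Interpolate at f = 1/2 with slerp weights a = sin((1−f)δ)/sin δ ≈ 1.180, b = sin(fδ)/sin δ ≈ 1.180.
p = a·p₁ + b·p₂ ≈ (-0.899, 0.418, 0.135); φ = arcsin(p_z) ≈ 7.74°, λ = atan2(p_y, p_x) ≈ 155.08°.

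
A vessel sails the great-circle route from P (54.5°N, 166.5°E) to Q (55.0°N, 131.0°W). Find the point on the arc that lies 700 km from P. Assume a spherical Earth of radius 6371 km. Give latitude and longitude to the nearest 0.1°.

From cos δ = sin φ₁ sin φ₂ + cos φ₁ cos φ₂ cos Δλ, the central angle is δ ≈ 0.608 rad (34.8°). The total great-circle distance is δ·R ≈ 0.608 × 6371 ≈ 3875 km, so the target fraction is f = 700/3875 ≈ 0.181.
Interpolate at f ≈ 0.181 with slerp weights a = sin((1−f)δ)/sin δ ≈ 0.836, b = sin(fδ)/sin δ ≈ 0.192.
p = a·p₁ + b·p₂ ≈ (-0.545, 0.030, 0.838); φ = arcsin(p_z) ≈ 56.95°, λ = atan2(p_y, p_x) ≈ 176.81°.

≈ (56.9°N, 176.8°E)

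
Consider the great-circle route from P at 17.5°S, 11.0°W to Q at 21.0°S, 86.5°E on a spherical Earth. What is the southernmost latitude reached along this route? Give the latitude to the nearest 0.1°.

≈ 28.0°S

The great circle lies in the plane with unit normal n̂ = (p₁ × p₂)/|p₁ × p₂|.
Here n̂_z ≈ +0.883; the vertex latitude is φ_max = arccos|n̂_z| ≈ 28.0°.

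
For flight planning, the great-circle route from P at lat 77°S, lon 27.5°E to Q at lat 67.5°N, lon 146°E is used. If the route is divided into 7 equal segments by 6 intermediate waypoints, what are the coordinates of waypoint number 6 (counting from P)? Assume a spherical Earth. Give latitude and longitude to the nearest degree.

Convert each endpoint to a unit vector on the sphere (x = cos φ cos λ, y = cos φ sin λ, z = sin φ).
The central angle between the endpoints is δ = arccos(p₁·p₂) ≈ 2.797 rad (160.3°).
Interpolate at f = 6/7 with slerp weights a = sin((1−f)δ)/sin δ ≈ 1.152, b = sin(fδ)/sin δ ≈ 2.006.
p = a·p₁ + b·p₂ ≈ (-0.406, 0.549, 0.730); φ = arcsin(p_z) ≈ 46.92°, λ = atan2(p_y, p_x) ≈ 126.52°.

≈ lat 47°N, lon 127°E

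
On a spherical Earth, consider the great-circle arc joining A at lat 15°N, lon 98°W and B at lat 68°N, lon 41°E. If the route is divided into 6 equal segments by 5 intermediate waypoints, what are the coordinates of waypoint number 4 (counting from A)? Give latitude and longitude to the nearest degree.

≈ lat 71°N, lon 57°W

Convert each endpoint to a unit vector on the sphere (x = cos φ cos λ, y = cos φ sin λ, z = sin φ).
The central angle between the endpoints is δ = arccos(p₁·p₂) ≈ 1.604 rad (91.9°).
Interpolate at f = 4/6 with slerp weights a = sin((1−f)δ)/sin δ ≈ 0.510, b = sin(fδ)/sin δ ≈ 0.877.
p = a·p₁ + b·p₂ ≈ (0.180, -0.272, 0.945); φ = arcsin(p_z) ≈ 70.98°, λ = atan2(p_y, p_x) ≈ -56.58°.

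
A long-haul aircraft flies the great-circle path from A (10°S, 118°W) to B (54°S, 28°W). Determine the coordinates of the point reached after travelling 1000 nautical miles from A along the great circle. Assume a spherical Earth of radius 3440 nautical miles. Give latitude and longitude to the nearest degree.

≈ (23°S, 107°W)

Convert each endpoint to a unit vector on the sphere (x = cos φ cos λ, y = cos φ sin λ, z = sin φ).
The central angle between the endpoints is δ = arccos(p₁·p₂) ≈ 1.430 rad (81.9°). The total great-circle distance is δ·R ≈ 1.430 × 3440 ≈ 4919 nmi, so the target fraction is f = 1000/4919 ≈ 0.203.
Interpolate at f ≈ 0.203 with slerp weights a = sin((1−f)δ)/sin δ ≈ 0.917, b = sin(fδ)/sin δ ≈ 0.289.
p = a·p₁ + b·p₂ ≈ (-0.274, -0.878, -0.394); φ = arcsin(p_z) ≈ -23.17°, λ = atan2(p_y, p_x) ≈ -107.33°.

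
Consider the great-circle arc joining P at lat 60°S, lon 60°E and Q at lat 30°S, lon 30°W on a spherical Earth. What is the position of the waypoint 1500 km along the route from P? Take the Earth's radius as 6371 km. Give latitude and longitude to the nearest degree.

Convert each endpoint to a unit vector on the sphere (x = cos φ cos λ, y = cos φ sin λ, z = sin φ).
The central angle between the endpoints is δ = arccos(p₁·p₂) ≈ 1.123 rad (64.3°). The total great-circle distance is δ·R ≈ 1.123 × 6371 ≈ 7154 km, so the target fraction is f = 1500/7154 ≈ 0.210.
Interpolate at f ≈ 0.210 with slerp weights a = sin((1−f)δ)/sin δ ≈ 0.860, b = sin(fδ)/sin δ ≈ 0.259.
p = a·p₁ + b·p₂ ≈ (0.409, 0.260, -0.874); φ = arcsin(p_z) ≈ -60.98°, λ = atan2(p_y, p_x) ≈ 32.48°.

≈ lat 61°S, lon 32°E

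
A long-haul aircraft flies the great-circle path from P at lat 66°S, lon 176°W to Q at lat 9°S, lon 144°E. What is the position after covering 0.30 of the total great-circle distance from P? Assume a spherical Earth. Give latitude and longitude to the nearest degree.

Write both endpoints as unit vectors p₁, p₂ with components (cos φ cos λ, cos φ sin λ, sin φ).
The central angle between the endpoints is δ = arccos(p₁·p₂) ≈ 1.103 rad (63.2°).
Interpolate at f = 0.30 with slerp weights a = sin((1−f)δ)/sin δ ≈ 0.782, b = sin(fδ)/sin δ ≈ 0.364.
p = a·p₁ + b·p₂ ≈ (-0.608, 0.189, -0.771); φ = arcsin(p_z) ≈ -50.45°, λ = atan2(p_y, p_x) ≈ 162.72°.

≈ lat 50°S, lon 163°E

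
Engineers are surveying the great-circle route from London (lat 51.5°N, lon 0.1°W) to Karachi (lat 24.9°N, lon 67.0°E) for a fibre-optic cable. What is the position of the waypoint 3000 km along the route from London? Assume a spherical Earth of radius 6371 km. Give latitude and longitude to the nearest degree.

Convert each endpoint to a unit vector on the sphere (x = cos φ cos λ, y = cos φ sin λ, z = sin φ).
The central angle between the endpoints is δ = arccos(p₁·p₂) ≈ 0.989 rad (56.7°). The total great-circle distance is δ·R ≈ 0.989 × 6371 ≈ 6303 km, so the target fraction is f = 3000/6303 ≈ 0.476.
Interpolate at f ≈ 0.476 with slerp weights a = sin((1−f)δ)/sin δ ≈ 0.593, b = sin(fδ)/sin δ ≈ 0.543.
p = a·p₁ + b·p₂ ≈ (0.562, 0.453, 0.693); φ = arcsin(p_z) ≈ 43.84°, λ = atan2(p_y, p_x) ≈ 38.87°.

≈ lat 44°N, lon 39°E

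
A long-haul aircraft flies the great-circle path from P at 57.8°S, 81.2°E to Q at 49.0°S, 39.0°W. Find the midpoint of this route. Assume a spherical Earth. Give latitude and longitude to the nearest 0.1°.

From cos δ = sin φ₁ sin φ₂ + cos φ₁ cos φ₂ cos Δλ, the central angle is δ ≈ 1.090 rad (62.4°).
Interpolate at f = 1/2 with slerp weights a = sin((1−f)δ)/sin δ ≈ 0.585, b = sin(fδ)/sin δ ≈ 0.585.
p = a·p₁ + b·p₂ ≈ (0.346, 0.066, -0.936); φ = arcsin(p_z) ≈ -69.39°, λ = atan2(p_y, p_x) ≈ 10.89°.

≈ 69.4°S, 10.9°E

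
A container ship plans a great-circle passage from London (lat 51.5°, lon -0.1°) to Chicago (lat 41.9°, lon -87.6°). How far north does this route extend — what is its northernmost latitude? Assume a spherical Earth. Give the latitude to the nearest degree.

The great circle lies in the plane with unit normal n̂ = (p₁ × p₂)/|p₁ × p₂|.
Here n̂_z ≈ -0.551; the vertex latitude is φ_max = arccos|n̂_z| ≈ 56.6°.
Check via Clairaut: cos φ_max = |cos φ₁| · sin C = cos(51.5°)·sin(62.3°) ≈ 0.551, again giving ≈ 56.6°.

≈ 57°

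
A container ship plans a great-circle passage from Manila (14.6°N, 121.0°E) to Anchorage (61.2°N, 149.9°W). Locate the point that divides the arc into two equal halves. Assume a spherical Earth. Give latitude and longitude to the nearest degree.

Write both endpoints as unit vectors p₁, p₂ with components (cos φ cos λ, cos φ sin λ, sin φ).
The central angle between the endpoints is δ = arccos(p₁·p₂) ≈ 1.341 rad (76.8°).
Interpolate at f = 1/2 with slerp weights a = sin((1−f)δ)/sin δ ≈ 0.638, b = sin(fδ)/sin δ ≈ 0.638.
p = a·p₁ + b·p₂ ≈ (-0.584, 0.375, 0.720); φ = arcsin(p_z) ≈ 46.05°, λ = atan2(p_y, p_x) ≈ 147.29°.

≈ (46°N, 147°E)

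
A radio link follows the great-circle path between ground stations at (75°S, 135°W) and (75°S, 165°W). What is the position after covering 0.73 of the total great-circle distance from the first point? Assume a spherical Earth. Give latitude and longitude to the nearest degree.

Convert each endpoint to a unit vector on the sphere (x = cos φ cos λ, y = cos φ sin λ, z = sin φ).
The central angle between the endpoints is δ = arccos(p₁·p₂) ≈ 0.134 rad (7.7°).
Interpolate at f = 0.73 with slerp weights a = sin((1−f)δ)/sin δ ≈ 0.271, b = sin(fδ)/sin δ ≈ 0.731.
p = a·p₁ + b·p₂ ≈ (-0.232, -0.099, -0.968); φ = arcsin(p_z) ≈ -75.38°, λ = atan2(p_y, p_x) ≈ -157.02°.

≈ (75°S, 157°W)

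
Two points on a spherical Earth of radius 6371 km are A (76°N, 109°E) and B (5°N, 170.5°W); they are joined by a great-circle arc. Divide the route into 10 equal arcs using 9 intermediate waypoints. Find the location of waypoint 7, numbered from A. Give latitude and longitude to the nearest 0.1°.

Write both endpoints as unit vectors p₁, p₂ with components (cos φ cos λ, cos φ sin λ, sin φ).
The central angle between the endpoints is δ = arccos(p₁·p₂) ≈ 1.446 rad (82.9°).
Interpolate at f = 7/10 with slerp weights a = sin((1−f)δ)/sin δ ≈ 0.424, b = sin(fδ)/sin δ ≈ 0.855.
p = a·p₁ + b·p₂ ≈ (-0.873, -0.044, 0.486); φ = arcsin(p_z) ≈ 29.05°, λ = atan2(p_y, p_x) ≈ -177.14°.

≈ (29.0°N, 177.1°W)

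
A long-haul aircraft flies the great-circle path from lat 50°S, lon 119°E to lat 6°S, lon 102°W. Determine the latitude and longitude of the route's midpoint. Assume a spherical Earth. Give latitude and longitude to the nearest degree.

≈ lat 53°S, lon 142°W

Write both endpoints as unit vectors p₁, p₂ with components (cos φ cos λ, cos φ sin λ, sin φ).
The central angle between the endpoints is δ = arccos(p₁·p₂) ≈ 1.985 rad (113.7°).
Interpolate at f = 1/2 with slerp weights a = sin((1−f)δ)/sin δ ≈ 0.915, b = sin(fδ)/sin δ ≈ 0.915.
p = a·p₁ + b·p₂ ≈ (-0.474, -0.376, -0.796); φ = arcsin(p_z) ≈ -52.78°, λ = atan2(p_y, p_x) ≈ -141.62°.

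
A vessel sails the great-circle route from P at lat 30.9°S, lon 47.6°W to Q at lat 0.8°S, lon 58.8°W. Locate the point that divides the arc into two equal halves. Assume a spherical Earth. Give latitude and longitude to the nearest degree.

≈ lat 16°S, lon 54°W

Write both endpoints as unit vectors p₁, p₂ with components (cos φ cos λ, cos φ sin λ, sin φ).
The central angle between the endpoints is δ = arccos(p₁·p₂) ≈ 0.557 rad (31.9°).
Interpolate at f = 1/2 with slerp weights a = sin((1−f)δ)/sin δ ≈ 0.520, b = sin(fδ)/sin δ ≈ 0.520.
p = a·p₁ + b·p₂ ≈ (0.570, -0.774, -0.274); φ = arcsin(p_z) ≈ -15.92°, λ = atan2(p_y, p_x) ≈ -53.63°.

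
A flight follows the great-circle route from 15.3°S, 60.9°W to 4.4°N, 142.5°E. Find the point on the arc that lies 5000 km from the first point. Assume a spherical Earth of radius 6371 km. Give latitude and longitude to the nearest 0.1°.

≈ 26.9°S, 107.8°W

From cos δ = sin φ₁ sin φ₂ + cos φ₁ cos φ₂ cos Δλ, the central angle is δ ≈ 2.697 rad (154.5°). The total great-circle distance is δ·R ≈ 2.697 × 6371 ≈ 17184 km, so the target fraction is f = 5000/17184 ≈ 0.291.
Interpolate at f ≈ 0.291 with slerp weights a = sin((1−f)δ)/sin δ ≈ 2.192, b = sin(fδ)/sin δ ≈ 1.644.
p = a·p₁ + b·p₂ ≈ (-0.272, -0.849, -0.452); φ = arcsin(p_z) ≈ -26.88°, λ = atan2(p_y, p_x) ≈ -107.77°.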